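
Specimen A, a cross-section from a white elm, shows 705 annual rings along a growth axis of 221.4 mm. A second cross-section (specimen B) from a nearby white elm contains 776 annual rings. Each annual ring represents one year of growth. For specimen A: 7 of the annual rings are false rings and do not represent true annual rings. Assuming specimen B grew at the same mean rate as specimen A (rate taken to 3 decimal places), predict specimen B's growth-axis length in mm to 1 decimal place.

Specimen A: adjusted count: 705 − 7 = 698 annual rings.
A: Extension rate ≈ 221.4 / 698 = 0.317 mm/year.
Length of B = 0.317 × 776 = 246.0 mm.

246.0 mm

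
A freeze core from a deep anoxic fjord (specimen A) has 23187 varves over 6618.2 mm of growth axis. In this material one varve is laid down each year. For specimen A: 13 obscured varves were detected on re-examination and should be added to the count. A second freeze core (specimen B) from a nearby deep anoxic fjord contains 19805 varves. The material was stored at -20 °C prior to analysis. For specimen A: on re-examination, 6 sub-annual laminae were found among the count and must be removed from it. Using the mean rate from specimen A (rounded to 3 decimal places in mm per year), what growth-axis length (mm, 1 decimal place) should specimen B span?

5644.4 mm

Specimen A: adjusted count: 23187 − 6 + 13 = 23194 varves.
A: Extension rate ≈ 6618.2 / 23194 = 0.285 mm/year.
B's length ≈ 0.285 × 19805 = 5644.4 mm.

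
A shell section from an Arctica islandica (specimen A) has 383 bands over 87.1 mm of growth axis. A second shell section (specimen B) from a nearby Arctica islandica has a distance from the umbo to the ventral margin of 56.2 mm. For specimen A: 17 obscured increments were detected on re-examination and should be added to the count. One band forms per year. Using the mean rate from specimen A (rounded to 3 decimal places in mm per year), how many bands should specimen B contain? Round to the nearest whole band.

Specimen A: after corrections the count is 383 + 17 = 400 bands.
A: 87.1 mm over 400 years gives 87.1 / 400 ≈ 0.218 mm/yr.
B spans 56.2 / 0.218 = 257.80 years ≈ 258 bands.

258 bands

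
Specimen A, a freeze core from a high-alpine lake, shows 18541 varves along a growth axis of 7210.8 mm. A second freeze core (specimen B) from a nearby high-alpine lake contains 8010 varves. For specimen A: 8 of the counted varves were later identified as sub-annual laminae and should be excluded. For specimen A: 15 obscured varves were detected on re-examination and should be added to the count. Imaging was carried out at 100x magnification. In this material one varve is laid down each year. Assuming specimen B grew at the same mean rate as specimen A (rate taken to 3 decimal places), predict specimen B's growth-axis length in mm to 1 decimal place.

3115.9 mm

Specimen A: true varve count = 18541 − 8 + 15 = 18548.
A: Mean rate = 7210.8 mm / 18548 years ≈ 0.389 mm/year.
B's length ≈ 0.389 × 8010 = 3115.9 mm.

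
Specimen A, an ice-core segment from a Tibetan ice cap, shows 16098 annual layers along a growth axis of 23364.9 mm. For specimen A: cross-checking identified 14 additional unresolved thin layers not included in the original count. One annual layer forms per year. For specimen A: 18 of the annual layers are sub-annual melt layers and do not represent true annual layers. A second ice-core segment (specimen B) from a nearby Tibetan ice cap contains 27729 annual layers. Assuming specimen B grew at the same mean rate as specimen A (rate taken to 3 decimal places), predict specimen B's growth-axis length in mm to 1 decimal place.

40262.5 mm

Specimen A: after corrections the count is 16098 − 18 + 14 = 16094 annual layers.
A: Extension rate ≈ 23364.9 / 16094 = 1.452 mm per year.
For B, 1.452 mm/year × 27729 years = 40262.5 mm.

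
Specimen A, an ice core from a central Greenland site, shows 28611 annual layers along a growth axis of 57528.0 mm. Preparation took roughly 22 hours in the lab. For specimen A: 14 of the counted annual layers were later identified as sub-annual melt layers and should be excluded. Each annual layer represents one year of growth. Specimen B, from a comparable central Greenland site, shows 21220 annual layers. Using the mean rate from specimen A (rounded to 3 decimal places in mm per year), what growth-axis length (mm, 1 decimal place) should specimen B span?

42694.6 mm

Specimen A: correcting the raw count gives 28611 − 14 = 28597 true annual layers.
A: Extension rate ≈ 57528.0 / 28597 = 2.012 mm/year.
Length of B = 2.012 × 21220 = 42694.6 mm.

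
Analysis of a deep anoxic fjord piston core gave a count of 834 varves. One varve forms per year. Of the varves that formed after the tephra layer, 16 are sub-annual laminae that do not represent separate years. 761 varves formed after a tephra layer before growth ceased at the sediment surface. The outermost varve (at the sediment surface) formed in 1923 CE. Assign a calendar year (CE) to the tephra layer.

761 varves post-date the tephra layer.
Excluding 16 false varves: 761 − 16 = 745.
1923 − 745 = 1178 CE.

1178 CE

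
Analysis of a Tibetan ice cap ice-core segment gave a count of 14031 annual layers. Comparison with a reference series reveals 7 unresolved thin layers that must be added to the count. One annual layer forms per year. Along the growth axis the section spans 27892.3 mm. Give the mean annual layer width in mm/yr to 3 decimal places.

1.987 mm/yr

Correcting the raw count gives 14031 + 7 = 14038 true annual layers.
27892.3 mm over 14038 years gives 27892.3 / 14038 ≈ 1.987 mm/yr.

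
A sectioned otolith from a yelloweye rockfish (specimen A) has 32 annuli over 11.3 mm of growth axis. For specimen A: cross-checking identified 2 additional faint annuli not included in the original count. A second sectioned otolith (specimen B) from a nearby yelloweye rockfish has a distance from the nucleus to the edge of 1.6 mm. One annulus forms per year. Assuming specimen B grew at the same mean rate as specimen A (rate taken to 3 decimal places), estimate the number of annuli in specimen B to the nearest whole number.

5 annuli

Specimen A: adjusted count: 32 + 2 = 34 annuli.
A: Mean rate = 11.3 mm / 34 years ≈ 0.332 mm per year.
B spans 1.6 / 0.332 = 4.82 years ≈ 5 annuli.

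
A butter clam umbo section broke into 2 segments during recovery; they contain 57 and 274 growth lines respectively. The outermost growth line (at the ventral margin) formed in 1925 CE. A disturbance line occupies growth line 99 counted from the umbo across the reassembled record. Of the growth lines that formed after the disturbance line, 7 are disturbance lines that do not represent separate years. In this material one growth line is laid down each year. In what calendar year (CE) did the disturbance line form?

1700 CE

Total growth lines = 57 + 274 = 331.
The disturbance line sits at growth line 99 from the umbo, so 331 − 99 = 232 growth lines formed after it.
Excluding 7 false growth lines: 232 − 7 = 225.
Counting back 225 years from 1925 CE places the disturbance line in 1925 − 225 = 1700 CE.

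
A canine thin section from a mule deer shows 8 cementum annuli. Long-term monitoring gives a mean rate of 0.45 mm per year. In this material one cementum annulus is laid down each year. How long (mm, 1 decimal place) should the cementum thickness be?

3.6 mm

The record spans 8 years at 0.45 mm per year.
8 years at 0.45 mm/year gives 0.45 × 8 = 3.6 mm.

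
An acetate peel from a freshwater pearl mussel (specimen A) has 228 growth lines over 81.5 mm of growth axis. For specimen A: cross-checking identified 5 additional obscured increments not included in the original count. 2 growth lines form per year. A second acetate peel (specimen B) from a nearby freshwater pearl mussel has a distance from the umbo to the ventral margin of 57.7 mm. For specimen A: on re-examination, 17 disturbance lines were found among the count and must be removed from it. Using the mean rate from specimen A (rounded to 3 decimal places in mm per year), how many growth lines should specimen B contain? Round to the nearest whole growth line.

Specimen A: after corrections the count is 228 − 17 + 5 = 216 growth lines.
Specimen A: with 2 growth lines per year, 216 / 2 = 108 years.
A: Extension rate ≈ 81.5 / 108 = 0.755 mm/yr.
For B, 57.7 / 0.755 = 76.42 years; at 2 growth lines per year that is 76.42 × 2 ≈ 153 growth lines.

153 growth lines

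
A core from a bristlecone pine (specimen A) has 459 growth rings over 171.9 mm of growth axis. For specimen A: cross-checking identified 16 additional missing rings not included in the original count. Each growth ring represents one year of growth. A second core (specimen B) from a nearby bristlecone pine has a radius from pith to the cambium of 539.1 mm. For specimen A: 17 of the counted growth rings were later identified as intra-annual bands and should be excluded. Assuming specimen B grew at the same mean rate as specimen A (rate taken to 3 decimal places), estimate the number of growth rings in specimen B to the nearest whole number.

1438 growth rings

Specimen A: adjusted count: 459 − 17 + 16 = 458 growth rings.
A: Mean rate = 171.9 mm / 458 years ≈ 0.375 mm/yr.
B spans 539.1 / 0.375 = 1437.60 years ≈ 1438 growth rings.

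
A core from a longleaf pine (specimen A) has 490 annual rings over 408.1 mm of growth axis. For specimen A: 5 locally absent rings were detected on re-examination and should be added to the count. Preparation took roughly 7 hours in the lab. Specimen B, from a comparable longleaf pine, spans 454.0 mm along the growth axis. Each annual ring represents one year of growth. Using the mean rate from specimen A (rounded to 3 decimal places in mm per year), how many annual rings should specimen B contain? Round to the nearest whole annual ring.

551 annual rings

Specimen A: after corrections the count is 490 + 5 = 495 annual rings.
A: 408.1 mm over 495 years gives 408.1 / 495 ≈ 0.824 mm per year.
B spans 454.0 / 0.824 = 550.97 years ≈ 551 annual rings.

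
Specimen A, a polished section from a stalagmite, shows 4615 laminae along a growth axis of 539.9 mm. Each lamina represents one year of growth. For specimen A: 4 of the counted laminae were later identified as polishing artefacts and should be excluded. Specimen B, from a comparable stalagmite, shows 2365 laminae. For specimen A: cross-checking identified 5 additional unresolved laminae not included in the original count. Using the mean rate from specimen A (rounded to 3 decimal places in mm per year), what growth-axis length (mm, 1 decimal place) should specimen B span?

276.7 mm

Specimen A: after corrections the count is 4615 − 4 + 5 = 4616 laminae.
A: Extension rate ≈ 539.9 / 4616 = 0.117 mm/year.
For B, 0.117 mm/year × 2365 years = 276.7 mm.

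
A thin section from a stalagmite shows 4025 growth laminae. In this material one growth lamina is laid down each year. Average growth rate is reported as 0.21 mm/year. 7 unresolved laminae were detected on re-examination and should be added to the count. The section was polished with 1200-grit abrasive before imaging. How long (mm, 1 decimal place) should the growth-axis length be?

After corrections the count is 4025 + 7 = 4032 growth laminae.
Length ≈ 0.21 × 4032 = 846.7 mm.

846.7 mm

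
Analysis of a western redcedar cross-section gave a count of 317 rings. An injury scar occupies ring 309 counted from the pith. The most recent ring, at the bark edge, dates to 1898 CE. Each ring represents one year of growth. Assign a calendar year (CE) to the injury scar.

1890 CE

317 − 309 = 8 rings lie beyond the injury scar toward the bark edge.
1898 − 8 = 1890 CE.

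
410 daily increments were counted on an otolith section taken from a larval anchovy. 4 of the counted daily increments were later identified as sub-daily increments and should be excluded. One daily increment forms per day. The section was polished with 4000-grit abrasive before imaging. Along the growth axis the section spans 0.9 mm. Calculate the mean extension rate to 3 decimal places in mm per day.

0.002 mm per day

Correcting the raw count gives 410 − 4 = 406 true daily increments.
Extension rate ≈ 0.9 / 406 = 0.002 mm per day.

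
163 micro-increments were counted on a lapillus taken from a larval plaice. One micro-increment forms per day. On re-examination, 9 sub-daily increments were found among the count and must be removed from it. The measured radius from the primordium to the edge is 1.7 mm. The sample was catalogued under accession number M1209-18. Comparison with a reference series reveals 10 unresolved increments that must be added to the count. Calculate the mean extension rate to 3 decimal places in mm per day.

Correcting the raw count gives 163 − 9 + 10 = 164 true micro-increments.
1.7 mm over 164 days gives 1.7 / 164 ≈ 0.010 mm per day.

0.010 mm per day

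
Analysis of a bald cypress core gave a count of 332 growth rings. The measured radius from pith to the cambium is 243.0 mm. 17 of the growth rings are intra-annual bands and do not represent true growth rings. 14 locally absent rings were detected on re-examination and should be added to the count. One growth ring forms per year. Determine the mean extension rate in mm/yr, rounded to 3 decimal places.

After corrections the count is 332 − 17 + 14 = 329 growth rings.
Extension rate ≈ 243.0 / 329 = 0.739 mm/yr.

0.739 mm/yr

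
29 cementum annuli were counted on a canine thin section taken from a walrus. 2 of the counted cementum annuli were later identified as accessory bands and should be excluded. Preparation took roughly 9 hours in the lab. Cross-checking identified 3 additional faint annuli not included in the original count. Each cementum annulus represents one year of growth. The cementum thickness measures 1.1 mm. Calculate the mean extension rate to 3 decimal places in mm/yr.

0.037 mm/yr

After corrections the count is 29 − 2 + 3 = 30 cementum annuli.
Extension rate ≈ 1.1 / 30 = 0.037 mm/yr.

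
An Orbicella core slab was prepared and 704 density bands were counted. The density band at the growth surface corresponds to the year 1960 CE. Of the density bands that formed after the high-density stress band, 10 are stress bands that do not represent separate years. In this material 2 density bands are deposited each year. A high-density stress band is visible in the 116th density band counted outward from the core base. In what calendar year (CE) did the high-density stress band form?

The high-density stress band sits at density band 116 from the core base, so 704 − 116 = 588 density bands formed after it.
Removing the 10 false density bands leaves 588 − 10 = 578 true density bands beyond the high-density stress band.
578 density bands at 2 per year is 578 / 2 = 289 years.
1960 − 289 = 1671 CE.

1671 CE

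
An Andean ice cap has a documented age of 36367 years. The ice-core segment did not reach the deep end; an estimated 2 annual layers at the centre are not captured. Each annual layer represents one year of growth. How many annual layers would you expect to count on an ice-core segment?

At one annual layer per year, 36367 years correspond to 36367 annual layers.
Less the 2 uncaptured annual layers: 36367 − 2 = 36365.

36365 annual layers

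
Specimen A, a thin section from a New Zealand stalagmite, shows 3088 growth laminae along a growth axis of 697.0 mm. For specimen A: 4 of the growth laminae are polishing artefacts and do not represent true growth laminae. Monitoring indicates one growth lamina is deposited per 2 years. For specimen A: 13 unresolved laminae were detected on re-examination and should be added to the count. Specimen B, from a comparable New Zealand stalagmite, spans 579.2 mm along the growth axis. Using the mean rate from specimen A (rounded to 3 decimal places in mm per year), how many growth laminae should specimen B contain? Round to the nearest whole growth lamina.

Specimen A: true growth lamina count = 3088 − 4 + 13 = 3097.
Specimen A: at 2 years per growth lamina, 3097 × 2 = 6194 years.
A: 697.0 mm over 6194 years gives 697.0 / 6194 ≈ 0.113 mm/year.
Specimen B: 579.2 mm / 0.113 mm per year = 5125.66 years; at 2 years per growth lamina that is 5125.66 / 2 ≈ 2563 growth laminae.

2563 growth laminae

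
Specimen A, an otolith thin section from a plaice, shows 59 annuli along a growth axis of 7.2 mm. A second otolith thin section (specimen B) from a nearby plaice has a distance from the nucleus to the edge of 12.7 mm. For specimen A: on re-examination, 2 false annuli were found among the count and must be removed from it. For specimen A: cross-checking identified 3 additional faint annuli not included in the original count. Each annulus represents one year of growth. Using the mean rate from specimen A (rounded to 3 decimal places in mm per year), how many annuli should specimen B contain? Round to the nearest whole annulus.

106 annuli

Specimen A: true annulus count = 59 − 2 + 3 = 60.
A: Extension rate ≈ 7.2 / 60 = 0.120 mm/year.
B spans 12.7 / 0.120 = 105.83 years ≈ 106 annuli.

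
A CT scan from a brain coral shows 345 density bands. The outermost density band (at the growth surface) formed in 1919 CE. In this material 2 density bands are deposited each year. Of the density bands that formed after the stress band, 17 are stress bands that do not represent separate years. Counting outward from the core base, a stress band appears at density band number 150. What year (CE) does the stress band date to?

345 − 150 = 195 density bands lie beyond the stress band toward the growth surface.
Excluding 17 false density bands: 195 − 17 = 178.
178 density bands at 2 per year is 178 / 2 = 89 years.
1919 − 89 = 1830 CE.

1830 CE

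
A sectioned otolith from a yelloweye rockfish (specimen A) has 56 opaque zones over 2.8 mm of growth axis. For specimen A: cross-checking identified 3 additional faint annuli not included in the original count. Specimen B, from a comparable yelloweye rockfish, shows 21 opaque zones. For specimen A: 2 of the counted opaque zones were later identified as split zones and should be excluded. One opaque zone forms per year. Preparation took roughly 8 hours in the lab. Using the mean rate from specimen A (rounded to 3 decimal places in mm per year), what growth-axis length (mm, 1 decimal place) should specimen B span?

Specimen A: adjusted count: 56 − 2 + 3 = 57 opaque zones.
A: Mean rate = 2.8 mm / 57 years ≈ 0.049 mm/yr.
For B, 0.049 mm/year × 21 years = 1.0 mm.

1.0 mm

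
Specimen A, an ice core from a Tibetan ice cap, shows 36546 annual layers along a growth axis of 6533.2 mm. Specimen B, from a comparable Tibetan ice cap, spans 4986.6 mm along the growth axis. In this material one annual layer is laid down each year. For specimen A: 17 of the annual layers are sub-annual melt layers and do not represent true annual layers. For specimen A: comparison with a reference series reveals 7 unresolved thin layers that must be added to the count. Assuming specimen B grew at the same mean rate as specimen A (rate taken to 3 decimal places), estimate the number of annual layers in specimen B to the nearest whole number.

Specimen A: true annual layer count = 36546 − 17 + 7 = 36536.
A: 6533.2 mm over 36536 years gives 6533.2 / 36536 ≈ 0.179 mm per year.
Specimen B: 4986.6 mm / 0.179 mm per year = 27858.10 years ≈ 27858 annual layers.

27858 annual layers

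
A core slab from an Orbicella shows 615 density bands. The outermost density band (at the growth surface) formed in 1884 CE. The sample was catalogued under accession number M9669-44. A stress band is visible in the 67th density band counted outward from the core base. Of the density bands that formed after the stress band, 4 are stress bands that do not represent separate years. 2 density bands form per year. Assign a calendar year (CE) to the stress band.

Between density band 67 and the growth surface there are 615 − 67 = 548 density bands.
548 − 4 false = 544 true density bands after the stress band.
544 density bands at 2 per year is 544 / 2 = 272 years.
Counting back 272 years from 1884 CE places the stress band in 1884 − 272 = 1612 CE.

1612 CE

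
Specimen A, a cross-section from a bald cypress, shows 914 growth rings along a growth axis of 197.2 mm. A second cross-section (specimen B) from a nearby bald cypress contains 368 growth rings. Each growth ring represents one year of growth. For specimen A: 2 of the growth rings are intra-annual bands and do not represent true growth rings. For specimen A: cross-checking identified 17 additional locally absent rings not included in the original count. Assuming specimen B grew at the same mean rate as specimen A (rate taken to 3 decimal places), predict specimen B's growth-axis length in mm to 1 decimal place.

Specimen A: correcting the raw count gives 914 − 2 + 17 = 929 true growth rings.
A: Mean rate = 197.2 mm / 929 years ≈ 0.212 mm/yr.
Length of B = 0.212 × 368 = 78.0 mm.

78.0 mm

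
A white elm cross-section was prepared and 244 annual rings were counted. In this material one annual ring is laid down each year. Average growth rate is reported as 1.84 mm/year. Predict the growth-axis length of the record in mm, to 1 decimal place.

The record spans 244 years at 1.84 mm per year.
Predicted length = 1.84 mm/year × 244 years = 449.0 mm.

449.0 mm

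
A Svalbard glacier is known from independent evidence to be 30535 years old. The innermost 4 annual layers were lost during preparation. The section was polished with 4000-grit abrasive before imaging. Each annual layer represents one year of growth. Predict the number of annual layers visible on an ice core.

30531 annual layers

At one annual layer per year, 30535 years correspond to 30535 annual layers.
Less the 4 uncaptured annual layers: 30535 − 4 = 30531.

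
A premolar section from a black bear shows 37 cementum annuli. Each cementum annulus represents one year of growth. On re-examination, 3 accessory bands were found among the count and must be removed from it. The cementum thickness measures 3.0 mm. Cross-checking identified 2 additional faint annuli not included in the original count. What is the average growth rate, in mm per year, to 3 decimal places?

Adjusted count: 37 − 3 + 2 = 36 cementum annuli.
Extension rate ≈ 3.0 / 36 = 0.083 mm per year.

0.083 mm per year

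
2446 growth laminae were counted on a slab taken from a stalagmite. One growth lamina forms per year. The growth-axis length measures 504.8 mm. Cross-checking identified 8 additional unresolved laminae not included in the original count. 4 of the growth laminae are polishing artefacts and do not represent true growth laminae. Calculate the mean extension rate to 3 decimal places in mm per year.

0.206 mm per year

Correcting the raw count gives 2446 − 4 + 8 = 2450 true growth laminae.
504.8 mm over 2450 years gives 504.8 / 2450 ≈ 0.206 mm per year.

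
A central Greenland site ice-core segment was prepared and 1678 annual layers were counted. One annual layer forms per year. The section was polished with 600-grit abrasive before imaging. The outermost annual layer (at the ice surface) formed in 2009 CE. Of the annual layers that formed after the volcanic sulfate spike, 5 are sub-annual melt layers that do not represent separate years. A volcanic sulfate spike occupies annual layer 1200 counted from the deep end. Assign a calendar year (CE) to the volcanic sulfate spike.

1536 CE

1678 − 1200 = 478 annual layers lie beyond the volcanic sulfate spike toward the ice surface.
478 − 5 false = 473 true annual layers after the volcanic sulfate spike.
2009 − 473 = 1536 CE.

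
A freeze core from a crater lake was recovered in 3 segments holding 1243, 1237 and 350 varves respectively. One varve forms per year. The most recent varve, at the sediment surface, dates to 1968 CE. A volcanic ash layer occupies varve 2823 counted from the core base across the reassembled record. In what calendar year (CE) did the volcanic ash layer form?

1961 CE

Total varves = 1243 + 1237 + 350 = 2830.
The volcanic ash layer sits at varve 2823 from the core base, so 2830 − 2823 = 7 varves formed after it.
The varve at the sediment surface is 1968 CE, so the volcanic ash layer dates to 1968 − 7 = 1961 CE.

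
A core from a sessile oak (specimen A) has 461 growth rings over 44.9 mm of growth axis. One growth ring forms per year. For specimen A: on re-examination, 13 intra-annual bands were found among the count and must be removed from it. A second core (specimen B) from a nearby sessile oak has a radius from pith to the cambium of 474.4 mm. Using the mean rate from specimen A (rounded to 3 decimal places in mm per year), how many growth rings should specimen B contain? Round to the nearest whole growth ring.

Specimen A: adjusted count: 461 − 13 = 448 growth rings.
A: Extension rate ≈ 44.9 / 448 = 0.100 mm/year.
B spans 474.4 / 0.100 = 4744.00 years ≈ 4744 growth rings.

4744 growth rings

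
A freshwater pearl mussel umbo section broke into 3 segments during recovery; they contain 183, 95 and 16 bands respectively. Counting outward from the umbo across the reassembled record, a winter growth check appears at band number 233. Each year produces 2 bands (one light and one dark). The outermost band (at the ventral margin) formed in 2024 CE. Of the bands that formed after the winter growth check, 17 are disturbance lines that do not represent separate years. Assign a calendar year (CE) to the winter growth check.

2002 CE

Total bands = 183 + 95 + 16 = 294.
Between band 233 and the ventral margin there are 294 − 233 = 61 bands.
Removing the 17 false bands leaves 61 − 17 = 44 true bands beyond the winter growth check.
44 bands at 2 per year is 44 / 2 = 22 years.
Counting back 22 years from 2024 CE places the winter growth check in 2024 − 22 = 2002 CE.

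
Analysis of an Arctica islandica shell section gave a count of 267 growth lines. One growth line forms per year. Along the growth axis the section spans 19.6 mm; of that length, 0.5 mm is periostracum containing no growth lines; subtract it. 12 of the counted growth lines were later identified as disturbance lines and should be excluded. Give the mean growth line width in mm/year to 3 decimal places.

True growth line count = 267 − 12 = 255.
Net length = 19.6 − 0.5 = 19.1 mm.
Mean rate = 19.1 mm / 255 years ≈ 0.075 mm/year.

0.075 mm/year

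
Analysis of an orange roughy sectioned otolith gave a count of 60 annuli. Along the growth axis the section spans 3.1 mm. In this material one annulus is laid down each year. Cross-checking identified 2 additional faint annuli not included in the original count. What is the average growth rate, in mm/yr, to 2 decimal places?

Correcting the raw count gives 60 + 2 = 62 true annuli.
Extension rate ≈ 3.1 / 62 = 0.05 mm/yr.

0.05 mm/yr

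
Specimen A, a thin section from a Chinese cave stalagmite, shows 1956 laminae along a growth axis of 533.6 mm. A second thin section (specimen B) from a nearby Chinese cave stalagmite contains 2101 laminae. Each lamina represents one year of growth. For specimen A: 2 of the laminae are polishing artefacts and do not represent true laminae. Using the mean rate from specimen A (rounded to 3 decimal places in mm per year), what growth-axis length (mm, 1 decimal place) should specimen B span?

Specimen A: true lamina count = 1956 − 2 = 1954.
A: Mean rate = 533.6 mm / 1954 years ≈ 0.273 mm per year.
For B, 0.273 mm/year × 2101 years = 573.6 mm.

573.6 mm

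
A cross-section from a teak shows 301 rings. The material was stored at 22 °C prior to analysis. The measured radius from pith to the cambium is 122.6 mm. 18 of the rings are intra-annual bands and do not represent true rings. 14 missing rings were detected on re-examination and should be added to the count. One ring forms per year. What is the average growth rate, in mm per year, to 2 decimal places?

0.41 mm per year

Correcting the raw count gives 301 − 18 + 14 = 297 true rings.
Mean rate = 122.6 mm / 297 years ≈ 0.41 mm per year.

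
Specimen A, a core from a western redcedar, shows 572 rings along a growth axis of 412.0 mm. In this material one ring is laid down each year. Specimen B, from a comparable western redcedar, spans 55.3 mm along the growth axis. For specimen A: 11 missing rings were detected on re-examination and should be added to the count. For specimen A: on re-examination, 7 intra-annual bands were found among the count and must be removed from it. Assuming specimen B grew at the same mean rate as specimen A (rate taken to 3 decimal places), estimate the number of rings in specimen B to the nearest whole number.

77 rings

Specimen A: adjusted count: 572 − 7 + 11 = 576 rings.
A: Extension rate ≈ 412.0 / 576 = 0.715 mm per year.
For B, 55.3 / 0.715 = 77.34 years ≈ 77 rings.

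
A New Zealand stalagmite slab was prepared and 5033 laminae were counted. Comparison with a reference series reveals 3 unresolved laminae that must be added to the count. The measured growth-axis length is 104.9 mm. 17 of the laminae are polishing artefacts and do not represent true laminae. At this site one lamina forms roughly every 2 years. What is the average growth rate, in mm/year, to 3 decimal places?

0.010 mm/year

True lamina count = 5033 − 17 + 3 = 5019.
At 2 years per lamina, 5019 × 2 = 10038 years.
104.9 mm over 10038 years gives 104.9 / 10038 ≈ 0.010 mm/year.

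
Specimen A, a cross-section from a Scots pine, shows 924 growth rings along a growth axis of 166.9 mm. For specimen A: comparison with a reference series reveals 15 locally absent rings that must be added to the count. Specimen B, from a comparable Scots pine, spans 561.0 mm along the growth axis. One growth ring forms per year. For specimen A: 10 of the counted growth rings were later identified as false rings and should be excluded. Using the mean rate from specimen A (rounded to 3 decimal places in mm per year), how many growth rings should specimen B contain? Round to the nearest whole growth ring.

3117 growth rings

Specimen A: correcting the raw count gives 924 − 10 + 15 = 929 true growth rings.
A: Mean rate = 166.9 mm / 929 years ≈ 0.180 mm per year.
For B, 561.0 / 0.180 = 3116.67 years ≈ 3117 growth rings.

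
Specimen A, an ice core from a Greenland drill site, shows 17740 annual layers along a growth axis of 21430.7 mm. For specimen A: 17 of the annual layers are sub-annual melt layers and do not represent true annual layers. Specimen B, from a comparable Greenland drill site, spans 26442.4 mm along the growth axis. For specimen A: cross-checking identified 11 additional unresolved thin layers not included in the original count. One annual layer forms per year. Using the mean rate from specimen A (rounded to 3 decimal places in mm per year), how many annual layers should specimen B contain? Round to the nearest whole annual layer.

21889 annual layers

Specimen A: adjusted count: 17740 − 17 + 11 = 17734 annual layers.
A: Extension rate ≈ 21430.7 / 17734 = 1.208 mm/yr.
For B, 26442.4 / 1.208 = 21889.40 years ≈ 21889 annual layers.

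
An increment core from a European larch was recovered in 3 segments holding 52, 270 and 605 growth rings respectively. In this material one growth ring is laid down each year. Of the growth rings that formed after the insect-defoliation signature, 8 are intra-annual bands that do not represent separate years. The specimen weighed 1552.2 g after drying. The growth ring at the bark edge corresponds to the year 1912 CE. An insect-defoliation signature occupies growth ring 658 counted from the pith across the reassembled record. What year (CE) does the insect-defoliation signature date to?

Total growth rings = 52 + 270 + 605 = 927.
Between growth ring 658 and the bark edge there are 927 − 658 = 269 growth rings.
Removing the 8 false growth rings leaves 269 − 8 = 261 true growth rings beyond the insect-defoliation signature.
Counting back 261 years from 1912 CE places the insect-defoliation signature in 1912 − 261 = 1651 CE.

1651 CE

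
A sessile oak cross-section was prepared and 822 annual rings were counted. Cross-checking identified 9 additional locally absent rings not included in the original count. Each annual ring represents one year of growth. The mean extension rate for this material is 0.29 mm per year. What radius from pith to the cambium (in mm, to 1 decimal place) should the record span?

Adjusted count: 822 + 9 = 831 annual rings.
Length ≈ 0.29 × 831 = 241.0 mm.

241.0 mm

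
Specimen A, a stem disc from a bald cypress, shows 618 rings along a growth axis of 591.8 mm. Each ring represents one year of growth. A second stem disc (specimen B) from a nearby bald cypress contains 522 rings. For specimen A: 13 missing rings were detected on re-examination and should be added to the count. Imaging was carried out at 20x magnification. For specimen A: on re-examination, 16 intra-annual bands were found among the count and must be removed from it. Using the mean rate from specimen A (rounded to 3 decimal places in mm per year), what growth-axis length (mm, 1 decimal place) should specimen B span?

Specimen A: after corrections the count is 618 − 16 + 13 = 615 rings.
A: Mean rate = 591.8 mm / 615 years ≈ 0.962 mm/yr.
Length of B = 0.962 × 522 = 502.2 mm.

502.2 mm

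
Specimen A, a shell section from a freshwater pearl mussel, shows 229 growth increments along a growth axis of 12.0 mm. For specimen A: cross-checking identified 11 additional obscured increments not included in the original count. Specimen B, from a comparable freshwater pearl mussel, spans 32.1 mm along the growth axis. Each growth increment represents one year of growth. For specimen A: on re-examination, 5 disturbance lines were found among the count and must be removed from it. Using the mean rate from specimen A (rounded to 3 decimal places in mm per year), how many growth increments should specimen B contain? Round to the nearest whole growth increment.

629 growth increments

Specimen A: after corrections the count is 229 − 5 + 11 = 235 growth increments.
A: Extension rate ≈ 12.0 / 235 = 0.051 mm per year.
Specimen B: 32.1 mm / 0.051 mm per year = 629.41 years ≈ 629 growth increments.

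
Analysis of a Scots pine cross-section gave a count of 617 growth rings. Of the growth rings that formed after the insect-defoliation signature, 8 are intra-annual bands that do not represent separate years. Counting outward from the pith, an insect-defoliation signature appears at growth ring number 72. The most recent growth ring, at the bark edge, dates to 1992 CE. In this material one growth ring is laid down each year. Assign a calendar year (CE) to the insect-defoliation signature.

The insect-defoliation signature sits at growth ring 72 from the pith, so 617 − 72 = 545 growth rings formed after it.
Excluding 8 false growth rings: 545 − 8 = 537.
Counting back 537 years from 1992 CE places the insect-defoliation signature in 1992 − 537 = 1455 CE.

1455 CE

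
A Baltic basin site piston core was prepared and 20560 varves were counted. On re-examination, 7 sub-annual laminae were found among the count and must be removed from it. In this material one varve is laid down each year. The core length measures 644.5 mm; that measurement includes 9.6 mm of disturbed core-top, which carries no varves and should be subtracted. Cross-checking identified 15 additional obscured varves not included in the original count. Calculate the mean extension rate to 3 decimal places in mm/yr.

0.031 mm/yr

Adjusted count: 20560 − 7 + 15 = 20568 varves.
The growth record spans 644.5 − 9.6 = 634.9 mm.
Extension rate ≈ 634.9 / 20568 = 0.031 mm/yr.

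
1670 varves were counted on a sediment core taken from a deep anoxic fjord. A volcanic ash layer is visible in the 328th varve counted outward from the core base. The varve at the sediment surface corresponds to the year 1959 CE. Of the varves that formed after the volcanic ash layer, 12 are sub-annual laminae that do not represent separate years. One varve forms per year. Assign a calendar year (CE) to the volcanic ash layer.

Between varve 328 and the sediment surface there are 1670 − 328 = 1342 varves.
1342 − 12 false = 1330 true varves after the volcanic ash layer.
1959 − 1330 = 629 CE.

629 CE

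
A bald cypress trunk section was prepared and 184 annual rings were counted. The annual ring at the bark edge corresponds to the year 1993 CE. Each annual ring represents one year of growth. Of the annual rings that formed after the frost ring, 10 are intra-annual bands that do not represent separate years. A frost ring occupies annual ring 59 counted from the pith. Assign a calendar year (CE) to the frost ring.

The frost ring sits at annual ring 59 from the pith, so 184 − 59 = 125 annual rings formed after it.
125 − 10 false = 115 true annual rings after the frost ring.
The annual ring at the bark edge is 1993 CE, so the frost ring dates to 1993 − 115 = 1878 CE.

1878 CE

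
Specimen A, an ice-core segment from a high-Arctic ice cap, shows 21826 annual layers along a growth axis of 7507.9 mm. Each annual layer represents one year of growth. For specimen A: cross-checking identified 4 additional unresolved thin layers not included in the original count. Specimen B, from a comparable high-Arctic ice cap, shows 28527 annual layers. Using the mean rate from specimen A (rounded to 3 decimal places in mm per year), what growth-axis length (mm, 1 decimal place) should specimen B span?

Specimen A: after corrections the count is 21826 + 4 = 21830 annual layers.
A: Extension rate ≈ 7507.9 / 21830 = 0.344 mm/year.
For B, 0.344 mm/year × 28527 years = 9813.3 mm.

9813.3 mm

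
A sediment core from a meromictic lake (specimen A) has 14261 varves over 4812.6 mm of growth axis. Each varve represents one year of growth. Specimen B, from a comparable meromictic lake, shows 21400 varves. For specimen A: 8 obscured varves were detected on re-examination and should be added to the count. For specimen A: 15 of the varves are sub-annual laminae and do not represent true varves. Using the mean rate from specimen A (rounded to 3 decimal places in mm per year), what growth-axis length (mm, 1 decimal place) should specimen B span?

Specimen A: after corrections the count is 14261 − 15 + 8 = 14254 varves.
A: Mean rate = 4812.6 mm / 14254 years ≈ 0.338 mm/year.
Length of B = 0.338 × 21400 = 7233.2 mm.

7233.2 mm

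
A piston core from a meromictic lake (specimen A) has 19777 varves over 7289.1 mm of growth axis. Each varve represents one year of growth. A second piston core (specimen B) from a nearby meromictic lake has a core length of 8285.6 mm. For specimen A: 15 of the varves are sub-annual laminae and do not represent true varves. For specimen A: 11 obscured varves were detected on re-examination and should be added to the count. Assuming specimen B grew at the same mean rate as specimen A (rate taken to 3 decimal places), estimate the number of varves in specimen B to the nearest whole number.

22454 varves

Specimen A: after corrections the count is 19777 − 15 + 11 = 19773 varves.
A: Extension rate ≈ 7289.1 / 19773 = 0.369 mm/yr.
B spans 8285.6 / 0.369 = 22454.20 years ≈ 22454 varves.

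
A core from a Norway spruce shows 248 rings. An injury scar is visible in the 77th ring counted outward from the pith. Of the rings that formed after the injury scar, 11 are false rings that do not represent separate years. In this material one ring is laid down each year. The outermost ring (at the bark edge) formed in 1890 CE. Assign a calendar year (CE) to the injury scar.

1730 CE

Between ring 77 and the bark edge there are 248 − 77 = 171 rings.
Excluding 11 false rings: 171 − 11 = 160.
Counting back 160 years from 1890 CE places the injury scar in 1890 − 160 = 1730 CE.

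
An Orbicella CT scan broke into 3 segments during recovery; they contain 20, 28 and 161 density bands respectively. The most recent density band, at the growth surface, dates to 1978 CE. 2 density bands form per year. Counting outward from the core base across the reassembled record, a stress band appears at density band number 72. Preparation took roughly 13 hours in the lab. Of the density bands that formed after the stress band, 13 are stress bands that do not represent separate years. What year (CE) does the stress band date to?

Total density bands = 20 + 28 + 161 = 209.
Between density band 72 and the growth surface there are 209 − 72 = 137 density bands.
Removing the 13 false density bands leaves 137 − 13 = 124 true density bands beyond the stress band.
With 2 density bands per year, 124 / 2 = 62 years.
1978 − 62 = 1916 CE.

1916 CE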